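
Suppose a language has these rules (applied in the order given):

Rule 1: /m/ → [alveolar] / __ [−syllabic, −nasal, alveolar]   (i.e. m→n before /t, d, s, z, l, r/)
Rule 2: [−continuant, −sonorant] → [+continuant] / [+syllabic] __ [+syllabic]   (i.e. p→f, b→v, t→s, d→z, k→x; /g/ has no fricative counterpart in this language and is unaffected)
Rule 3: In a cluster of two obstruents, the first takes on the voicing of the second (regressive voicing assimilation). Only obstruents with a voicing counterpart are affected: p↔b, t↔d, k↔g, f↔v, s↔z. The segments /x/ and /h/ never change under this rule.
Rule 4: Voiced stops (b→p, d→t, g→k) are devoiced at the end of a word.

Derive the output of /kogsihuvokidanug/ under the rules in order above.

koksihuvoxizanuk

Rule 1 (nasal place assimilation): no segment meets the environment; /kogsihuvokidanug/ is unchanged.
Rule 2 (intervocalic spirantization): /k/ is a stop between vowels /o/ and /i/, so it spirantizes to the fricative [x]. /d/ is a stop between vowels /i/ and /a/, so it spirantizes to the fricative [z]. /kogsihuvokidanug/ → kogsihuvoxizanug.
Rule 3 (regressive voicing assimilation): /g/ precedes the voiceless obstruent /s/, so it devoices to [k] by assimilation. /kogsihuvoxizanug/ → koksihuvoxizanug.
Rule 4 (final devoicing): /g/ is a voiced stop in word-final position, so it devoices to [k]. /koksihuvoxizanug/ → koksihuvoxizanuk.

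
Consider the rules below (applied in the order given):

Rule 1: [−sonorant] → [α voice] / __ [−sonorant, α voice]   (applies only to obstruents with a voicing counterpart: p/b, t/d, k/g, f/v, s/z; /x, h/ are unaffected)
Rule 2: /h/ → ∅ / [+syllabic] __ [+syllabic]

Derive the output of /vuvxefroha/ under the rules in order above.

Rule 1 (regressive voicing assimilation): /v/ precedes the voiceless obstruent /x/, so it devoices to [f] by assimilation. /vuvxefroha/ → vufxefroha.
Rule 2 (intervocalic h-deletion): /h/ occurs between vowels /o/ and /a/, so it deletes. /vufxefroha/ → vufxefroa.

vufxefroa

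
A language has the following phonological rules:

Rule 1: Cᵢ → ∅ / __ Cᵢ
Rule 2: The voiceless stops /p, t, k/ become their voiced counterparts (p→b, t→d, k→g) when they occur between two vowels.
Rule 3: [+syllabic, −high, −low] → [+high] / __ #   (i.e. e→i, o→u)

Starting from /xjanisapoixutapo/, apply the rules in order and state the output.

xjanisaboixudabu

Rule 1 (degemination): no segment meets the environment; /xjanisapoixutapo/ is unchanged.
Rule 2 (intervocalic voicing): /p/ is a voiceless stop between vowels /a/ and /o/, so it voices to [b]. /t/ is a voiceless stop between vowels /u/ and /a/, so it voices to [d]. /p/ is a voiceless stop between vowels /a/ and /o/, so it voices to [b]. /xjanisapoixutapo/ → xjanisaboixudabo.
Rule 3 (final vowel raising): /o/ is a mid vowel in word-final position, so it raises to [u]. /xjanisaboixudabo/ → xjanisaboixudabu.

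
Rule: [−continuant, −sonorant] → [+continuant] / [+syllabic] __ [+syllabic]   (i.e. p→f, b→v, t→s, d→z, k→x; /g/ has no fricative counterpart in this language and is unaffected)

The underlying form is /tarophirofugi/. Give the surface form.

No segment of /tarophirofugi/ meets the structural description of the rule, so the form surfaces unchanged.

tarophirofugi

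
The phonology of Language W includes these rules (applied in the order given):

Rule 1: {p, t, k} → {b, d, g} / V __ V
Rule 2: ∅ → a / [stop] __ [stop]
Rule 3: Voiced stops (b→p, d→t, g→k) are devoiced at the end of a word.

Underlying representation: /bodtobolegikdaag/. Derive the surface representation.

bodatobolegikadaak

Rule 1 (intervocalic voicing): no segment meets the environment; /bodtobolegikdaag/ is unchanged.
Rule 2 (stop-cluster a-epenthesis): /d/ and /t/ form a stop–stop cluster, so [a] is inserted between them. /k/ and /d/ form a stop–stop cluster, so [a] is inserted between them. /bodtobolegikdaag/ → bodatobolegikadaag.
Rule 3 (final devoicing): /g/ is a voiced stop in word-final position, so it devoices to [k]. /bodatobolegikadaag/ → bodatobolegikadaak.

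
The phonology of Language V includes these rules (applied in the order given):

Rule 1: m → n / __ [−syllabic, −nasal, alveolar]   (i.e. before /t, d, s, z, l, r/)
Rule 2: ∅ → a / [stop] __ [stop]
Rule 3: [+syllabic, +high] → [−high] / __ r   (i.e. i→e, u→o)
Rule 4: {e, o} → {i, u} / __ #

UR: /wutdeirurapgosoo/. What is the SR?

wutadeerorapagosou

Rule 1 (nasal place assimilation): no segment meets the environment; /wutdeirurapgosoo/ is unchanged.
Rule 2 (stop-cluster a-epenthesis): /t/ and /d/ form a stop–stop cluster, so [a] is inserted between them. /p/ and /g/ form a stop–stop cluster, so [a] is inserted between them. /wutdeirurapgosoo/ → wutadeirurapagosoo.
Rule 3 (pre-rhotic lowering): /i/ is a high vowel immediately before /r/, so it lowers to [e]. /u/ is a high vowel immediately before /r/, so it lowers to [o]. /wutadeirurapagosoo/ → wutadeerorapagosoo.
Rule 4 (final vowel raising): /o/ is a mid vowel in word-final position, so it raises to [u]. /wutadeerorapagosoo/ → wutadeerorapagosou.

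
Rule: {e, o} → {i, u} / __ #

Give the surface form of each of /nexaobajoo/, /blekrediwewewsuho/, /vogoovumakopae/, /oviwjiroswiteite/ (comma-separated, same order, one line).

/nexaobajoo/: /o/ is a mid vowel in word-final position, so it raises to [u]. → [nexaobajou].
/blekrediwewewsuho/: /o/ is a mid vowel in word-final position, so it raises to [u]. → [blekrediwewewsuhu].
/vogoovumakopae/: /e/ is a mid vowel in word-final position, so it raises to [i]. → [vogoovumakopai].
/oviwjiroswiteite/: /e/ is a mid vowel in word-final position, so it raises to [i]. → [oviwjiroswiteiti].

nexaobajou, blekrediwewewsuhu, vogoovumakopai, oviwjiroswiteiti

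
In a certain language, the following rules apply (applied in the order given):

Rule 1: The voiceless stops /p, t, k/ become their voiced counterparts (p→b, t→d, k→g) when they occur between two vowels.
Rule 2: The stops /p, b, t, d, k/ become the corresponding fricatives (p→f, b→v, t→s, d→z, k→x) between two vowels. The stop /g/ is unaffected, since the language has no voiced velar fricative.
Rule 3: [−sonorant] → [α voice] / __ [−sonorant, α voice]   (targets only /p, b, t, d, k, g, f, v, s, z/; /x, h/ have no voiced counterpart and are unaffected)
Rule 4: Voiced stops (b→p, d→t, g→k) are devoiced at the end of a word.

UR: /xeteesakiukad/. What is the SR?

xezeesagiugat

Rule 1 (intervocalic voicing): /t/ is a voiceless stop between vowels /e/ and /e/, so it voices to [d]. /k/ is a voiceless stop between vowels /a/ and /i/, so it voices to [g]. /k/ is a voiceless stop between vowels /u/ and /a/, so it voices to [g]. /xeteesakiukad/ → xedeesagiugad.
Rule 2 (intervocalic spirantization): /d/ is a stop between vowels /e/ and /e/, so it spirantizes to the fricative [z]. /xedeesagiugad/ → xezeesagiugad.
Rule 3 (regressive voicing assimilation): no segment meets the environment; /xezeesagiugad/ is unchanged.
Rule 4 (final devoicing): /d/ is a voiced stop in word-final position, so it devoices to [t]. /xezeesagiugad/ → xezeesagiugat.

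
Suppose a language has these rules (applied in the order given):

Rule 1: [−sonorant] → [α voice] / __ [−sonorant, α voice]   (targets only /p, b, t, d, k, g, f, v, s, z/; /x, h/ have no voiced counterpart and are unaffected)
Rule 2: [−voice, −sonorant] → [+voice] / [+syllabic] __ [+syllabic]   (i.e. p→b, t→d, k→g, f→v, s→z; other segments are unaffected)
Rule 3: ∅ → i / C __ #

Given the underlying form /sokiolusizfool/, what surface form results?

sogioluzisfooli

Rule 1 (regressive voicing assimilation): /z/ precedes the voiceless obstruent /f/, so it devoices to [s] by assimilation. /sokiolusizfool/ → sokiolusisfool.
Rule 2 (intervocalic voicing): /k/ is a voiceless obstruent between vowels /o/ and /i/, so it voices to [g]. /s/ is a voiceless obstruent between vowels /u/ and /i/, so it voices to [z]. /sokiolusisfool/ → sogioluzisfool.
Rule 3 (final i-epenthesis): the form ends in the consonant /l/, so [i] is inserted word-finally. /sogioluzisfool/ → sogioluzisfooli.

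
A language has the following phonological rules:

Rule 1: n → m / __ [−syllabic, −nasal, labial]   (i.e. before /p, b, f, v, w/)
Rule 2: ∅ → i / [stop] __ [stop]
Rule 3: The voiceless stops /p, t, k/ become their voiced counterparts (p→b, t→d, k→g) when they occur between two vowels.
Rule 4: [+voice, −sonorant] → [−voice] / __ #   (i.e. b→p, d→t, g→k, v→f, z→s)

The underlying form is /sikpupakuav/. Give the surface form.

sigibubaguaf

Rule 1 (nasal place assimilation): no segment meets the environment; /sikpupakuav/ is unchanged.
Rule 2 (stop-cluster i-epenthesis): /k/ and /p/ form a stop–stop cluster, so [i] is inserted between them. /sikpupakuav/ → sikipupakuav.
Rule 3 (intervocalic voicing): /k/ is a voiceless stop between vowels /i/ and /i/, so it voices to [g]. /p/ is a voiceless stop between vowels /i/ and /u/, so it voices to [b]. /p/ is a voiceless stop between vowels /u/ and /a/, so it voices to [b]. /k/ is a voiceless stop between vowels /a/ and /u/, so it voices to [g]. /sikipupakuav/ → sigibubaguav.
Rule 4 (final devoicing): /v/ is a voiced obstruent in word-final position, so it devoices to [f]. /sigibubaguav/ → sigibubaguaf.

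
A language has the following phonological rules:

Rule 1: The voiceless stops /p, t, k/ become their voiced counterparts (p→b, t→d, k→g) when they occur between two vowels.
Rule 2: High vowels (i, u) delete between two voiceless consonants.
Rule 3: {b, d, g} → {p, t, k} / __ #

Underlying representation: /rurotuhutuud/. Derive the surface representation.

ruroduhuduut

Rule 1 (intervocalic voicing): /t/ is a voiceless stop between vowels /o/ and /u/, so it voices to [d]. /t/ is a voiceless stop between vowels /u/ and /u/, so it voices to [d]. /rurotuhutuud/ → ruroduhuduud.
Rule 2 (high vowel syncope): no segment meets the environment; /ruroduhuduud/ is unchanged.
Rule 3 (final devoicing): /d/ is a voiced stop in word-final position, so it devoices to [t]. /ruroduhuduud/ → ruroduhuduut.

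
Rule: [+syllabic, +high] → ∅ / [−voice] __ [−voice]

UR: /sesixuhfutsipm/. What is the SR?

/i/ is a high vowel flanked by voiceless consonants /s/ and /x/, so it deletes.
/u/ is a high vowel flanked by voiceless consonants /x/ and /h/, so it deletes.
/u/ is a high vowel flanked by voiceless consonants /f/ and /t/, so it deletes.
/i/ is a high vowel flanked by voiceless consonants /s/ and /p/, so it deletes.
Surface form: [sesxhftspm].

sesxhftspm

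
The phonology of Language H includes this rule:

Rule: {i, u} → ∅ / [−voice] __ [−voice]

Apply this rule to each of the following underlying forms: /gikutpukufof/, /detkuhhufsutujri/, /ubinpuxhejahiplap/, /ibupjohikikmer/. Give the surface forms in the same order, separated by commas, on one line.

/gikutpukufof/: /u/ is a high vowel flanked by voiceless consonants /k/ and /t/, so it deletes. /u/ is a high vowel flanked by voiceless consonants /p/ and /k/, so it deletes. /u/ is a high vowel flanked by voiceless consonants /k/ and /f/, so it deletes. → [giktpkfof].
/detkuhhufsutujri/: /u/ is a high vowel flanked by voiceless consonants /k/ and /h/, so it deletes. /u/ is a high vowel flanked by voiceless consonants /h/ and /f/, so it deletes. /u/ is a high vowel flanked by voiceless consonants /s/ and /t/, so it deletes. → [detkhhfstujri].
/ubinpuxhejahiplap/: /u/ is a high vowel flanked by voiceless consonants /p/ and /x/, so it deletes. /i/ is a high vowel flanked by voiceless consonants /h/ and /p/, so it deletes. → [ubinpxhejahplap].
/ibupjohikikmer/: /i/ is a high vowel flanked by voiceless consonants /h/ and /k/, so it deletes. /i/ is a high vowel flanked by voiceless consonants /k/ and /k/, so it deletes. → [ibupjohkkmer].

giktpkfof, detkhhfstujri, ubinpxhejahplap, ibupjohkkmer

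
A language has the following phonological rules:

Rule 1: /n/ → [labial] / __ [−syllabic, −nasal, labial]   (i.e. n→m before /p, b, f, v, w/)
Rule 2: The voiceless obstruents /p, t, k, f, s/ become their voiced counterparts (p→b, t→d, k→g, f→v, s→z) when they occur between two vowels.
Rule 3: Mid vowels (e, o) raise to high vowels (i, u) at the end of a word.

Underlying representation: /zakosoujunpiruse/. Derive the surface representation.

Rule 1 (nasal place assimilation): /n/ precedes the labial consonant /p/, so it assimilates in place to [m]. /zakosoujunpiruse/ → zakosoujumpiruse.
Rule 2 (intervocalic voicing): /k/ is a voiceless obstruent between vowels /a/ and /o/, so it voices to [g]. /s/ is a voiceless obstruent between vowels /o/ and /o/, so it voices to [z]. /s/ is a voiceless obstruent between vowels /u/ and /e/, so it voices to [z]. /zakosoujumpiruse/ → zagozoujumpiruze.
Rule 3 (final vowel raising): /e/ is a mid vowel in word-final position, so it raises to [i]. /zagozoujumpiruze/ → zagozoujumpiruzi.

zagozoujumpiruzi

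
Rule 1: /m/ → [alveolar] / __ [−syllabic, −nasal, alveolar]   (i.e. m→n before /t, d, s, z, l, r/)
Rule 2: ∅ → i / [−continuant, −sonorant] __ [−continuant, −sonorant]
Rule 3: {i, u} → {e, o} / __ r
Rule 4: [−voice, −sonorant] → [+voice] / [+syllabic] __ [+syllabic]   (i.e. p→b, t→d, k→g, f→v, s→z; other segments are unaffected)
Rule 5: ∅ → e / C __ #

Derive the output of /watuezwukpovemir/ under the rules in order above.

Rule 1 (nasal place assimilation): no segment meets the environment; /watuezwukpovemir/ is unchanged.
Rule 2 (stop-cluster i-epenthesis): /k/ and /p/ form a stop–stop cluster, so [i] is inserted between them. /watuezwukpovemir/ → watuezwukipovemir.
Rule 3 (pre-rhotic lowering): /i/ is a high vowel immediately before /r/, so it lowers to [e]. /watuezwukipovemir/ → watuezwukipovemer.
Rule 4 (intervocalic voicing): /t/ is a voiceless obstruent between vowels /a/ and /u/, so it voices to [d]. /k/ is a voiceless obstruent between vowels /u/ and /i/, so it voices to [g]. /p/ is a voiceless obstruent between vowels /i/ and /o/, so it voices to [b]. /watuezwukipovemer/ → waduezwugibovemer.
Rule 5 (final e-epenthesis): the form ends in the consonant /r/, so [e] is inserted word-finally. /waduezwugibovemer/ → waduezwugibovemere.

waduezwugibovemere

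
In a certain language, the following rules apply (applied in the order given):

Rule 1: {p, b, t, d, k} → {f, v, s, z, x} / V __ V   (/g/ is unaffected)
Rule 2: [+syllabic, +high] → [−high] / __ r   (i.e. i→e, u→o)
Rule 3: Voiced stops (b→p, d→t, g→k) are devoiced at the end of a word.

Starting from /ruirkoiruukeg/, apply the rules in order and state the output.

Rule 1 (intervocalic spirantization): /k/ is a stop between vowels /u/ and /e/, so it spirantizes to the fricative [x]. /ruirkoiruukeg/ → ruirkoiruuxeg.
Rule 2 (pre-rhotic lowering): /i/ is a high vowel immediately before /r/, so it lowers to [e]. /i/ is a high vowel immediately before /r/, so it lowers to [e]. /ruirkoiruuxeg/ → ruerkoeruuxeg.
Rule 3 (final devoicing): /g/ is a voiced stop in word-final position, so it devoices to [k]. /ruerkoeruuxeg/ → ruerkoeruuxek.

ruerkoeruuxek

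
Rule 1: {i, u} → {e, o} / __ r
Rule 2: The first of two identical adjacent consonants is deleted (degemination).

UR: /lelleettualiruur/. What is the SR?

Rule 1 (pre-rhotic lowering): /i/ is a high vowel immediately before /r/, so it lowers to [e]. /u/ is a high vowel immediately before /r/, so it lowers to [o]. /lelleettualiruur/ → lelleettualeruor.
Rule 2 (degemination): /ll/ is a geminate; the first /l/ deletes. /tt/ is a geminate; the first /t/ deletes. /lelleettualeruor/ → leleetualeruor.

leleetualeruor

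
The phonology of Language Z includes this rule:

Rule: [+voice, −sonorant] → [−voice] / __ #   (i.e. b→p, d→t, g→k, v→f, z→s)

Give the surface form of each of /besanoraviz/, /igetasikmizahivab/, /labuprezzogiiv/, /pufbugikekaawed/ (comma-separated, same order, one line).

/besanoraviz/: /z/ is a voiced obstruent in word-final position, so it devoices to [s]. → [besanoravis].
/igetasikmizahivab/: /b/ is a voiced obstruent in word-final position, so it devoices to [p]. → [igetasikmizahivap].
/labuprezzogiiv/: /v/ is a voiced obstruent in word-final position, so it devoices to [f]. → [labuprezzogiif].
/pufbugikekaawed/: /d/ is a voiced obstruent in word-final position, so it devoices to [t]. → [pufbugikekaawet].

besanoravis, igetasikmizahivap, labuprezzogiif, pufbugikekaawet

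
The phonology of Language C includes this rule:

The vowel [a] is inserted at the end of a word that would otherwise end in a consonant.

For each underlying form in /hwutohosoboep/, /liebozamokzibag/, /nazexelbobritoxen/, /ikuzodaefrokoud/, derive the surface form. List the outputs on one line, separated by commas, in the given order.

/hwutohosoboep/: the form ends in the consonant /p/, so [a] is inserted word-finally. → [hwutohosoboepa].
/liebozamokzibag/: the form ends in the consonant /g/, so [a] is inserted word-finally. → [liebozamokzibaga].
/nazexelbobritoxen/: the form ends in the consonant /n/, so [a] is inserted word-finally. → [nazexelbobritoxena].
/ikuzodaefrokoud/: the form ends in the consonant /d/, so [a] is inserted word-finally. → [ikuzodaefrokouda].

hwutohosoboepa, liebozamokzibaga, nazexelbobritoxena, ikuzodaefrokouda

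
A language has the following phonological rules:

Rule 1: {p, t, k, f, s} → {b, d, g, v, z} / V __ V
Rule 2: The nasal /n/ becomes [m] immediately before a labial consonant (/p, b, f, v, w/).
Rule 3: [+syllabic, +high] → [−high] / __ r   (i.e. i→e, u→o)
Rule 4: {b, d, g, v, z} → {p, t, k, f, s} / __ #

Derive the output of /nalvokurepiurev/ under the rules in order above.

nalvogorebioref

Rule 1 (intervocalic voicing): /k/ is a voiceless obstruent between vowels /o/ and /u/, so it voices to [g]. /p/ is a voiceless obstruent between vowels /e/ and /i/, so it voices to [b]. /nalvokurepiurev/ → nalvogurebiurev.
Rule 2 (nasal place assimilation): no segment meets the environment; /nalvogurebiurev/ is unchanged.
Rule 3 (pre-rhotic lowering): /u/ is a high vowel immediately before /r/, so it lowers to [o]. /u/ is a high vowel immediately before /r/, so it lowers to [o]. /nalvogurebiurev/ → nalvogorebiorev.
Rule 4 (final devoicing): /v/ is a voiced obstruent in word-final position, so it devoices to [f]. /nalvogorebiorev/ → nalvogorebioref.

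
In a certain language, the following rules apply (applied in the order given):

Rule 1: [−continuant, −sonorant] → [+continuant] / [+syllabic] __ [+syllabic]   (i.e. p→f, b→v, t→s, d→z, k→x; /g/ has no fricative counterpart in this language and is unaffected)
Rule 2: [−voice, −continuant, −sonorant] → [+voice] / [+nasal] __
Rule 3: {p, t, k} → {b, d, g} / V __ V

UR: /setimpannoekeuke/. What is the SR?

sesimbannoexeuxe

Rule 1 (intervocalic spirantization): /t/ is a stop between vowels /e/ and /i/, so it spirantizes to the fricative [s]. /k/ is a stop between vowels /e/ and /e/, so it spirantizes to the fricative [x]. /k/ is a stop between vowels /u/ and /e/, so it spirantizes to the fricative [x]. /setimpannoekeuke/ → sesimpannoexeuxe.
Rule 2 (post-nasal voicing): /p/ is a voiceless stop immediately after the nasal /m/, so it voices to [b]. /sesimpannoexeuxe/ → sesimbannoexeuxe.
Rule 3 (intervocalic voicing): no segment meets the environment; /sesimbannoexeuxe/ is unchanged.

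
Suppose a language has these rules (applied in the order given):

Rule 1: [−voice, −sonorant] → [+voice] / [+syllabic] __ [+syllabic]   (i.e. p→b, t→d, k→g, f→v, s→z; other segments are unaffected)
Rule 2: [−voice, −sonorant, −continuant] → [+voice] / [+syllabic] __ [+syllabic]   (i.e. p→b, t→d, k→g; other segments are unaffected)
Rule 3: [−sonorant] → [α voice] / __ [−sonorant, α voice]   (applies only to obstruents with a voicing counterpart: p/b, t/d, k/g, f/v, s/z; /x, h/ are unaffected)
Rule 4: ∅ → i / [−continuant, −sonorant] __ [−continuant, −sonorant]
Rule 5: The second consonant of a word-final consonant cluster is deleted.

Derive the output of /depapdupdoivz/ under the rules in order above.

Rule 1 (intervocalic voicing): /p/ is a voiceless obstruent between vowels /e/ and /a/, so it voices to [b]. /depapdupdoivz/ → debapdupdoivz.
Rule 2 (intervocalic voicing): no segment meets the environment; /debapdupdoivz/ is unchanged.
Rule 3 (regressive voicing assimilation): /p/ precedes the voiced obstruent /d/, so it voices to [b] by assimilation. /p/ precedes the voiced obstruent /d/, so it voices to [b] by assimilation. /debapdupdoivz/ → debabdubdoivz.
Rule 4 (stop-cluster i-epenthesis): /b/ and /d/ form a stop–stop cluster, so [i] is inserted between them. /b/ and /d/ form a stop–stop cluster, so [i] is inserted between them. /debabdubdoivz/ → debabidubidoivz.
Rule 5 (final cluster simplification): /z/ is the second consonant of a word-final cluster /vz/, so it deletes. /debabidubidoivz/ → debabidubidoiv.

debabidubidoiv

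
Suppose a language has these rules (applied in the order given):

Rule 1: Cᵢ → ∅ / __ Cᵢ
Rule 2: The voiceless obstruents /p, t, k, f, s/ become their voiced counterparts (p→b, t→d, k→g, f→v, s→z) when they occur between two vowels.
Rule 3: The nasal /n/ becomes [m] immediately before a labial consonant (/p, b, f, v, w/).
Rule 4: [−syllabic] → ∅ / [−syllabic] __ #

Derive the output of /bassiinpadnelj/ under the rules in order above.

Rule 1 (degemination): /ss/ is a geminate; the first /s/ deletes. /bassiinpadnelj/ → basiinpadnelj.
Rule 2 (intervocalic voicing): /s/ is a voiceless obstruent between vowels /a/ and /i/, so it voices to [z]. /basiinpadnelj/ → baziinpadnelj.
Rule 3 (nasal place assimilation): /n/ precedes the labial consonant /p/, so it assimilates in place to [m]. /baziinpadnelj/ → baziimpadnelj.
Rule 4 (final cluster simplification): /j/ is the second consonant of a word-final cluster /lj/, so it deletes. /baziimpadnelj/ → baziimpadnel.

baziimpadnel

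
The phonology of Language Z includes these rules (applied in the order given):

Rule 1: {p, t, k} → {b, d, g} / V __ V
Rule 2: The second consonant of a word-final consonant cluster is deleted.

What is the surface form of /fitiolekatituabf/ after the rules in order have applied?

fidiolegadiduab

Rule 1 (intervocalic voicing): /t/ is a voiceless stop between vowels /i/ and /i/, so it voices to [d]. /k/ is a voiceless stop between vowels /e/ and /a/, so it voices to [g]. /t/ is a voiceless stop between vowels /a/ and /i/, so it voices to [d]. /t/ is a voiceless stop between vowels /i/ and /u/, so it voices to [d]. /fitiolekatituabf/ → fidiolegadiduabf.
Rule 2 (final cluster simplification): /f/ is the second consonant of a word-final cluster /bf/, so it deletes. /fidiolegadiduabf/ → fidiolegadiduab.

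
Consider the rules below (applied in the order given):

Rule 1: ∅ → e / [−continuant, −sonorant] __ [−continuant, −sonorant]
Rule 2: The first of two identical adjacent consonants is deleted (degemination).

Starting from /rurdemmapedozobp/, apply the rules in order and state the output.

rurdemapedozobep

Rule 1 (stop-cluster e-epenthesis): /b/ and /p/ form a stop–stop cluster, so [e] is inserted between them. /rurdemmapedozobp/ → rurdemmapedozobep.
Rule 2 (degemination): /mm/ is a geminate; the first /m/ deletes. /rurdemmapedozobep/ → rurdemapedozobep.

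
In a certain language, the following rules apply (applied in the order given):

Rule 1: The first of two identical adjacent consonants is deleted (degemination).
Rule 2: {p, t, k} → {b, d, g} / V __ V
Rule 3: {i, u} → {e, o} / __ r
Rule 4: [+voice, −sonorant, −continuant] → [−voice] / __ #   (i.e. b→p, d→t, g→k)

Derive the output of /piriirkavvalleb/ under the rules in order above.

perierkavalep

Rule 1 (degemination): /vv/ is a geminate; the first /v/ deletes. /ll/ is a geminate; the first /l/ deletes. /piriirkavvalleb/ → piriirkavaleb.
Rule 2 (intervocalic voicing): no segment meets the environment; /piriirkavaleb/ is unchanged.
Rule 3 (pre-rhotic lowering): /i/ is a high vowel immediately before /r/, so it lowers to [e]. /i/ is a high vowel immediately before /r/, so it lowers to [e]. /piriirkavaleb/ → perierkavaleb.
Rule 4 (final devoicing): /b/ is a voiced stop in word-final position, so it devoices to [p]. /perierkavaleb/ → perierkavalep.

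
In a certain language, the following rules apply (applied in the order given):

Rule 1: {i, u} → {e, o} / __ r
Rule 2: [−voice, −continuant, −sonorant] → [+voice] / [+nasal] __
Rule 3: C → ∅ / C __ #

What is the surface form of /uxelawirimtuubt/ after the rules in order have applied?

Rule 1 (pre-rhotic lowering): /i/ is a high vowel immediately before /r/, so it lowers to [e]. /uxelawirimtuubt/ → uxelawerimtuubt.
Rule 2 (post-nasal voicing): /t/ is a voiceless stop immediately after the nasal /m/, so it voices to [d]. /uxelawerimtuubt/ → uxelawerimduubt.
Rule 3 (final cluster simplification): /t/ is the second consonant of a word-final cluster /bt/, so it deletes. /uxelawerimduubt/ → uxelawerimduub.

uxelawerimduub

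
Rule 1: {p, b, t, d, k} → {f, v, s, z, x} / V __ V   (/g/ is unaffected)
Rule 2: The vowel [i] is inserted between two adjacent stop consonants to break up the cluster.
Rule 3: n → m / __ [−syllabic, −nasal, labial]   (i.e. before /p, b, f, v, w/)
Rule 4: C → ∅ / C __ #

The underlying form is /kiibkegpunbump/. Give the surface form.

Rule 1 (intervocalic spirantization): no segment meets the environment; /kiibkegpunbump/ is unchanged.
Rule 2 (stop-cluster i-epenthesis): /b/ and /k/ form a stop–stop cluster, so [i] is inserted between them. /g/ and /p/ form a stop–stop cluster, so [i] is inserted between them. /kiibkegpunbump/ → kiibikegipunbump.
Rule 3 (nasal place assimilation): /n/ precedes the labial consonant /b/, so it assimilates in place to [m]. /kiibikegipunbump/ → kiibikegipumbump.
Rule 4 (final cluster simplification): /p/ is the second consonant of a word-final cluster /mp/, so it deletes. /kiibikegipumbump/ → kiibikegipumbum.

kiibikegipumbum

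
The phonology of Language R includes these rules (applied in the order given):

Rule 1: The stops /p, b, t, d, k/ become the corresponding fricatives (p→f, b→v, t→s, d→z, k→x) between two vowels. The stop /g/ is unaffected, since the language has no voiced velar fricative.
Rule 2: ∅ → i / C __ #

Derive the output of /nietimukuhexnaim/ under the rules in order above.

Rule 1 (intervocalic spirantization): /t/ is a stop between vowels /e/ and /i/, so it spirantizes to the fricative [s]. /k/ is a stop between vowels /u/ and /u/, so it spirantizes to the fricative [x]. /nietimukuhexnaim/ → niesimuxuhexnaim.
Rule 2 (final i-epenthesis): the form ends in the consonant /m/, so [i] is inserted word-finally. /niesimuxuhexnaim/ → niesimuxuhexnaimi.

niesimuxuhexnaimi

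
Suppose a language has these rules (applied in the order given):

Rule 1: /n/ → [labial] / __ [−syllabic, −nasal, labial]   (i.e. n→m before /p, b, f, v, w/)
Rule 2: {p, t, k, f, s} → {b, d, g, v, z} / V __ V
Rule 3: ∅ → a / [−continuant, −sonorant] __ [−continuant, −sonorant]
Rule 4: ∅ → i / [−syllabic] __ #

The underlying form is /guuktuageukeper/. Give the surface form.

guukatuageugeberi

Rule 1 (nasal place assimilation): no segment meets the environment; /guuktuageukeper/ is unchanged.
Rule 2 (intervocalic voicing): /k/ is a voiceless obstruent between vowels /u/ and /e/, so it voices to [g]. /p/ is a voiceless obstruent between vowels /e/ and /e/, so it voices to [b]. /guuktuageukeper/ → guuktuageugeber.
Rule 3 (stop-cluster a-epenthesis): /k/ and /t/ form a stop–stop cluster, so [a] is inserted between them. /guuktuageugeber/ → guukatuageugeber.
Rule 4 (final i-epenthesis): the form ends in the consonant /r/, so [i] is inserted word-finally. /guukatuageugeber/ → guukatuageugeberi.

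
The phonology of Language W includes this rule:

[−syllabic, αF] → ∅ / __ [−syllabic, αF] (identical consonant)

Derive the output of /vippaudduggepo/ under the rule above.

vipaudugepo

/pp/ is a geminate; the first /p/ deletes.
/dd/ is a geminate; the first /d/ deletes.
/gg/ is a geminate; the first /g/ deletes.
The other instances of /v/, /p/, /d/, /g/ do not occur in the required environment and remain unchanged.
Surface form: [vipaudugepo].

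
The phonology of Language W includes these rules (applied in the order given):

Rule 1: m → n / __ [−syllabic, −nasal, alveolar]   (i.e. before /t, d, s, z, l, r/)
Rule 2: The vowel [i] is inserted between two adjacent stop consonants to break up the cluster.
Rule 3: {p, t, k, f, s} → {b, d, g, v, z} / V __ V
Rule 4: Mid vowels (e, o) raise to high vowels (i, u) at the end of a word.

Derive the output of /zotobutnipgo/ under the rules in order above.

Rule 1 (nasal place assimilation): no segment meets the environment; /zotobutnipgo/ is unchanged.
Rule 2 (stop-cluster i-epenthesis): /p/ and /g/ form a stop–stop cluster, so [i] is inserted between them. /zotobutnipgo/ → zotobutnipigo.
Rule 3 (intervocalic voicing): /t/ is a voiceless obstruent between vowels /o/ and /o/, so it voices to [d]. /p/ is a voiceless obstruent between vowels /i/ and /i/, so it voices to [b]. /zotobutnipigo/ → zodobutnibigo.
Rule 4 (final vowel raising): /o/ is a mid vowel in word-final position, so it raises to [u]. /zodobutnibigo/ → zodobutnibigu.

zodobutnibigu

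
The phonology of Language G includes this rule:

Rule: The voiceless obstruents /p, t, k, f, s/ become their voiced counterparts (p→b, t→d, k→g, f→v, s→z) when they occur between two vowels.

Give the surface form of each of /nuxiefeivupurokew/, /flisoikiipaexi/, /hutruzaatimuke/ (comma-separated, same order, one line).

nuxieveivuburogew, flizoigiibaexi, hutruzaadimuge

/nuxiefeivupurokew/: /f/ is a voiceless obstruent between vowels /e/ and /e/, so it voices to [v]. /p/ is a voiceless obstruent between vowels /u/ and /u/, so it voices to [b]. /k/ is a voiceless obstruent between vowels /o/ and /e/, so it voices to [g]. → [nuxieveivuburogew].
/flisoikiipaexi/: /s/ is a voiceless obstruent between vowels /i/ and /o/, so it voices to [z]. /k/ is a voiceless obstruent between vowels /i/ and /i/, so it voices to [g]. /p/ is a voiceless obstruent between vowels /i/ and /a/, so it voices to [b]. → [flizoigiibaexi].
/hutruzaatimuke/: /t/ is a voiceless obstruent between vowels /a/ and /i/, so it voices to [d]. /k/ is a voiceless obstruent between vowels /u/ and /e/, so it voices to [g]. → [hutruzaadimuge].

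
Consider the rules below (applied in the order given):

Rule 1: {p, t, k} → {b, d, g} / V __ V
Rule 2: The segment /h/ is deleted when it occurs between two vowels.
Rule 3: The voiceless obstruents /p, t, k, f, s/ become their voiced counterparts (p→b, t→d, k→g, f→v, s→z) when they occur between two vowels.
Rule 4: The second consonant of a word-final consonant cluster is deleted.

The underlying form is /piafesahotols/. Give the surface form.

Rule 1 (intervocalic voicing): /t/ is a voiceless stop between vowels /o/ and /o/, so it voices to [d]. /piafesahotols/ → piafesahodols.
Rule 2 (intervocalic h-deletion): /h/ occurs between vowels /a/ and /o/, so it deletes. /piafesahodols/ → piafesaodols.
Rule 3 (intervocalic voicing): /f/ is a voiceless obstruent between vowels /a/ and /e/, so it voices to [v]. /s/ is a voiceless obstruent between vowels /e/ and /a/, so it voices to [z]. /piafesaodols/ → piavezaodols.
Rule 4 (final cluster simplification): /s/ is the second consonant of a word-final cluster /ls/, so it deletes. /piavezaodols/ → piavezaodol.

piavezaodol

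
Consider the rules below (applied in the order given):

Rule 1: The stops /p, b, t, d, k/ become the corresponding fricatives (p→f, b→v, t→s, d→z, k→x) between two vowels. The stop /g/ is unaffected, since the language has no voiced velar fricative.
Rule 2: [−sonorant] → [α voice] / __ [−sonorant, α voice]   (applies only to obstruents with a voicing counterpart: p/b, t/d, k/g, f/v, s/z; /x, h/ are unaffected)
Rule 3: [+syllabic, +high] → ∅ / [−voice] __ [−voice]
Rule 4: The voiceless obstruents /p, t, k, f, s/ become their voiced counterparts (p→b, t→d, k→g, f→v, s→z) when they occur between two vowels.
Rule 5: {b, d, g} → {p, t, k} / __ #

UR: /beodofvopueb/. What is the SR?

beozovvovuep

Rule 1 (intervocalic spirantization): /d/ is a stop between vowels /o/ and /o/, so it spirantizes to the fricative [z]. /p/ is a stop between vowels /o/ and /u/, so it spirantizes to the fricative [f]. /beodofvopueb/ → beozofvofueb.
Rule 2 (regressive voicing assimilation): /f/ precedes the voiced obstruent /v/, so it voices to [v] by assimilation. /beozofvofueb/ → beozovvofueb.
Rule 3 (high vowel syncope): no segment meets the environment; /beozovvofueb/ is unchanged.
Rule 4 (intervocalic voicing): /f/ is a voiceless obstruent between vowels /o/ and /u/, so it voices to [v]. /beozovvofueb/ → beozovvovueb.
Rule 5 (final devoicing): /b/ is a voiced stop in word-final position, so it devoices to [p]. /beozovvovueb/ → beozovvovuep.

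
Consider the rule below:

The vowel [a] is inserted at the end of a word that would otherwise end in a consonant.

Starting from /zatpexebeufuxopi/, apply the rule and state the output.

zatpexebeufuxopi

No segment of /zatpexebeufuxopi/ meets the structural description of the rule, so the form surfaces unchanged.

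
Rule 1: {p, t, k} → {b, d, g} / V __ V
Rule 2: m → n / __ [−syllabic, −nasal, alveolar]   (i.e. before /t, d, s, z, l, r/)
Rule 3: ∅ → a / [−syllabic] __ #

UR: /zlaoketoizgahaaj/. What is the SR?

zlaogedoizgahaaja

Rule 1 (intervocalic voicing): /k/ is a voiceless stop between vowels /o/ and /e/, so it voices to [g]. /t/ is a voiceless stop between vowels /e/ and /o/, so it voices to [d]. /zlaoketoizgahaaj/ → zlaogedoizgahaaj.
Rule 2 (nasal place assimilation): no segment meets the environment; /zlaogedoizgahaaj/ is unchanged.
Rule 3 (final a-epenthesis): the form ends in the consonant /j/, so [a] is inserted word-finally. /zlaogedoizgahaaj/ → zlaogedoizgahaaja.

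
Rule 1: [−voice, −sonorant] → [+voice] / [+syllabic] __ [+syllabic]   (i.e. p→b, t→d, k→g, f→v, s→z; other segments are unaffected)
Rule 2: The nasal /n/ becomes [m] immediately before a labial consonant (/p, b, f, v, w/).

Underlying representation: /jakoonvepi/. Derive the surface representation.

jagoomvebi

Rule 1 (intervocalic voicing): /k/ is a voiceless obstruent between vowels /a/ and /o/, so it voices to [g]. /p/ is a voiceless obstruent between vowels /e/ and /i/, so it voices to [b]. /jakoonvepi/ → jagoonvebi.
Rule 2 (nasal place assimilation): /n/ precedes the labial consonant /v/, so it assimilates in place to [m]. /jagoonvebi/ → jagoomvebi.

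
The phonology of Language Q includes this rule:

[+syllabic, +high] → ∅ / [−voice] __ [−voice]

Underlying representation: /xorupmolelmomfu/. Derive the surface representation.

xorupmolelmomfu

No segment of /xorupmolelmomfu/ meets the structural description of the rule, so the form surfaces unchanged.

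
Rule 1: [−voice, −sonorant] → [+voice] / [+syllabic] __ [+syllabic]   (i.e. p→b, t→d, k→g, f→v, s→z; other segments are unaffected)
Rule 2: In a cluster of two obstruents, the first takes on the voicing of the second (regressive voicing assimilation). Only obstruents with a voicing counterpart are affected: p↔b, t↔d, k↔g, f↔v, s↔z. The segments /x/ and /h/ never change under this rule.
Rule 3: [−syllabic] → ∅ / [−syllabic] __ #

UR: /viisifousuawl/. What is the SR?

Rule 1 (intervocalic voicing): /s/ is a voiceless obstruent between vowels /i/ and /i/, so it voices to [z]. /f/ is a voiceless obstruent between vowels /i/ and /o/, so it voices to [v]. /s/ is a voiceless obstruent between vowels /u/ and /u/, so it voices to [z]. /viisifousuawl/ → viizivouzuawl.
Rule 2 (regressive voicing assimilation): no segment meets the environment; /viizivouzuawl/ is unchanged.
Rule 3 (final cluster simplification): /l/ is the second consonant of a word-final cluster /wl/, so it deletes. /viizivouzuawl/ → viizivouzuaw.

viizivouzuaw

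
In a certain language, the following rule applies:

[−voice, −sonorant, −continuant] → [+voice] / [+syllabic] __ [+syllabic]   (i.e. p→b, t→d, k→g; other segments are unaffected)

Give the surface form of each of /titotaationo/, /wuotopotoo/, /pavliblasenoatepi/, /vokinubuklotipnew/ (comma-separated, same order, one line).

tidodaadiono, wuodobodoo, pavliblasenoadebi, voginubuklodipnew

/titotaationo/: /t/ is a voiceless stop between vowels /i/ and /o/, so it voices to [d]. /t/ is a voiceless stop between vowels /o/ and /a/, so it voices to [d]. /t/ is a voiceless stop between vowels /a/ and /i/, so it voices to [d]. → [tidodaadiono].
/wuotopotoo/: /t/ is a voiceless stop between vowels /o/ and /o/, so it voices to [d]. /p/ is a voiceless stop between vowels /o/ and /o/, so it voices to [b]. /t/ is a voiceless stop between vowels /o/ and /o/, so it voices to [d]. → [wuodobodoo].
/pavliblasenoatepi/: /t/ is a voiceless stop between vowels /a/ and /e/, so it voices to [d]. /p/ is a voiceless stop between vowels /e/ and /i/, so it voices to [b]. → [pavliblasenoadebi].
/vokinubuklotipnew/: /k/ is a voiceless stop between vowels /o/ and /i/, so it voices to [g]. /t/ is a voiceless stop between vowels /o/ and /i/, so it voices to [d]. → [voginubuklodipnew].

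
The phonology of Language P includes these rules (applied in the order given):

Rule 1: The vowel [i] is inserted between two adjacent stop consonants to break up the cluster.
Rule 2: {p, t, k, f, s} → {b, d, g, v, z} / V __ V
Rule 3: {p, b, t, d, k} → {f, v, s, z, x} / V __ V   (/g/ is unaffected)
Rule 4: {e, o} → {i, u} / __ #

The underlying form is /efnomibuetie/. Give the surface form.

efnomivuezii

Rule 1 (stop-cluster i-epenthesis): no segment meets the environment; /efnomibuetie/ is unchanged.
Rule 2 (intervocalic voicing): /t/ is a voiceless obstruent between vowels /e/ and /i/, so it voices to [d]. /efnomibuetie/ → efnomibuedie.
Rule 3 (intervocalic spirantization): /b/ is a stop between vowels /i/ and /u/, so it spirantizes to the fricative [v]. /d/ is a stop between vowels /e/ and /i/, so it spirantizes to the fricative [z]. /efnomibuedie/ → efnomivuezie.
Rule 4 (final vowel raising): /e/ is a mid vowel in word-final position, so it raises to [i]. /efnomivuezie/ → efnomivuezii.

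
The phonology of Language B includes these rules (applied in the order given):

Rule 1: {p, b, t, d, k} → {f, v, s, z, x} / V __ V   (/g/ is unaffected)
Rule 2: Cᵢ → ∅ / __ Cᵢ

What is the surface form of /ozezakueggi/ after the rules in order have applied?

ozezaxuegi

Rule 1 (intervocalic spirantization): /k/ is a stop between vowels /a/ and /u/, so it spirantizes to the fricative [x]. /ozezakueggi/ → ozezaxueggi.
Rule 2 (degemination): /gg/ is a geminate; the first /g/ deletes. /ozezaxueggi/ → ozezaxuegi.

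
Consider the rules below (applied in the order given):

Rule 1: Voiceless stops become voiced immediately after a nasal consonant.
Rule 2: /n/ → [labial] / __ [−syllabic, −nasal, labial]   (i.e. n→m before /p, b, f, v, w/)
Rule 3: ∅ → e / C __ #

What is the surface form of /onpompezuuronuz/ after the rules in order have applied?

Rule 1 (post-nasal voicing): /p/ is a voiceless stop immediately after the nasal /n/, so it voices to [b]. /p/ is a voiceless stop immediately after the nasal /m/, so it voices to [b]. /onpompezuuronuz/ → onbombezuuronuz.
Rule 2 (nasal place assimilation): /n/ precedes the labial consonant /b/, so it assimilates in place to [m]. /onbombezuuronuz/ → ombombezuuronuz.
Rule 3 (final e-epenthesis): the form ends in the consonant /z/, so [e] is inserted word-finally. /ombombezuuronuz/ → ombombezuuronuze.

ombombezuuronuze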